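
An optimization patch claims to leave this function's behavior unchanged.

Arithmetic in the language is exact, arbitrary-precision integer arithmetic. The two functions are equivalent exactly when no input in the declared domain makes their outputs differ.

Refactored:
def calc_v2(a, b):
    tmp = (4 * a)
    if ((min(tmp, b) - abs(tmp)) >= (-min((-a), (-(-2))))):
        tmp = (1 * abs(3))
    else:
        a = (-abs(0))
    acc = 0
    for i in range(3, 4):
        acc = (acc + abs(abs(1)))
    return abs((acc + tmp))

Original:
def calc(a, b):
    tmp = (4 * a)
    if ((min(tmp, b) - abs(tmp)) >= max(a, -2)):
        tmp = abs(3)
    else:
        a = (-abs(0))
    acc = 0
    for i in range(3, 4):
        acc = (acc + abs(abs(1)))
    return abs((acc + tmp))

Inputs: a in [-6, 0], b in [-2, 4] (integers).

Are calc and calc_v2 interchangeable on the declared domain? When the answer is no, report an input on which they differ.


The two versions differ — the changes include constant usage differs, and arithmetic usage differs, and min/max/abs usage differs.
Tracing a=0, b=-2: calc: tmp = 0; ((min(tmp, b) - abs(tmp)) >= max(a, -2)) -> false; a = 0; acc = 0; [i=3]; acc = 1; return 1 | calc_v2: tmp = 0; ((min(tmp, b) - abs(tmp)) >= (-min((-a), (-(-2))))) -> false; a = 0; acc = 0; [i=3]; acc = 1; return 1 — matching result 1.
An exhaustive pass over the 49 declared inputs shows identical outputs.
verdict: equivalent


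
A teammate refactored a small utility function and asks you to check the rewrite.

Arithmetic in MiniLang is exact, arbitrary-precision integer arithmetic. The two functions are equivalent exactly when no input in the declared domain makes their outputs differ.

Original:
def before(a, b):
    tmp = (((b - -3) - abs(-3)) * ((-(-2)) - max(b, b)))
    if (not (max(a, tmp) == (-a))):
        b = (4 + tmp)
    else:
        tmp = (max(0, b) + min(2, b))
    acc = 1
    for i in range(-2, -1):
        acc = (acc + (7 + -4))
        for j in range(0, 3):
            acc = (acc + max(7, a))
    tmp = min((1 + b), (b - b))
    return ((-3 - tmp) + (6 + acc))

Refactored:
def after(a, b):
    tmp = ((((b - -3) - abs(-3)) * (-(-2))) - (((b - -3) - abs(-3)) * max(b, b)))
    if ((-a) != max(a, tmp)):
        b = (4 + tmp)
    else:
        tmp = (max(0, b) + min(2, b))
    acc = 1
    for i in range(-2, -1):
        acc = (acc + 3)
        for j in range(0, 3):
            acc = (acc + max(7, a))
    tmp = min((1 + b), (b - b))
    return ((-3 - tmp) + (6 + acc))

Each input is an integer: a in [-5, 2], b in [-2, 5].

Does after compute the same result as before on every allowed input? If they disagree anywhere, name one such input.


Although boolean connective usage differs, plus constant usage differs, plus comparison usage differs, plus arithmetic usage differs, plus min/max/abs usage differs, 64/64 inputs agree.
verdict: equivalent


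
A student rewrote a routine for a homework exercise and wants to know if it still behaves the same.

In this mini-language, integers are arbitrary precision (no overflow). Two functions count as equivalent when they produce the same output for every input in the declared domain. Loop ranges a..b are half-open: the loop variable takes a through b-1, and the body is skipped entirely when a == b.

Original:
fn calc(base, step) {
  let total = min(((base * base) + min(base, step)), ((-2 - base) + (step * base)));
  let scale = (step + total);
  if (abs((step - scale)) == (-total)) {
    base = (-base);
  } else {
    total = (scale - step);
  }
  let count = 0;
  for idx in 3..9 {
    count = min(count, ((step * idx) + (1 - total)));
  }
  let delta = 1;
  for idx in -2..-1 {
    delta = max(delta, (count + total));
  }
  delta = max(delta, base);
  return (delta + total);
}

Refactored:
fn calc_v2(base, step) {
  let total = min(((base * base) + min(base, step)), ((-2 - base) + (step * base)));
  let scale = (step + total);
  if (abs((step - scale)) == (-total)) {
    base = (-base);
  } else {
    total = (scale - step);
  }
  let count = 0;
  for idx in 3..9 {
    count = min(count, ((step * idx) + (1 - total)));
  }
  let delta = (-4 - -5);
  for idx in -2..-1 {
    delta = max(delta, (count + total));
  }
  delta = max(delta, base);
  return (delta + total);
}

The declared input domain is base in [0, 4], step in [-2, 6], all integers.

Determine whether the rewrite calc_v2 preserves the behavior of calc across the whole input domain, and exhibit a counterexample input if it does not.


Behavior is preserved: although constant usage differs, plus arithmetic usage differs, the outputs never diverge.
Tracing base=3, step=6: calc: total becomes 12; next scale becomes 18; next (abs((step - scale)) == (-total)) evaluates to false; next total becomes 12; next count becomes 0; next at idx=3:; next count becomes 0; next at idx=4:; next count becomes 0; next at idx=5:; next count becomes 0; next at idx=6:; next count becomes 0; next at idx=7:; next count becomes 0; next at idx=8:; next count becomes 0; next delta becomes 1; next at idx=-2:; next delta becomes 12; next delta becomes 12; next final value 24 | calc_v2: total becomes 12; next scale becomes 18; next (abs((step - scale)) == (-total)) evaluates to false; next total becomes 12; next count becomes 0; next at idx=3:; next count becomes 0; next at idx=4:; next count becomes 0; next at idx=5:; next count becomes 0; next at idx=6:; next count becomes 0; next at idx=7:; next count becomes 0; next at idx=8:; next count becomes 0; next delta becomes 1; next at idx=-2:; next delta becomes 12; next delta becomes 12; next final value 24 — matching result 24.
Across all 45 domain points the two functions coincide.
verdict: equivalent


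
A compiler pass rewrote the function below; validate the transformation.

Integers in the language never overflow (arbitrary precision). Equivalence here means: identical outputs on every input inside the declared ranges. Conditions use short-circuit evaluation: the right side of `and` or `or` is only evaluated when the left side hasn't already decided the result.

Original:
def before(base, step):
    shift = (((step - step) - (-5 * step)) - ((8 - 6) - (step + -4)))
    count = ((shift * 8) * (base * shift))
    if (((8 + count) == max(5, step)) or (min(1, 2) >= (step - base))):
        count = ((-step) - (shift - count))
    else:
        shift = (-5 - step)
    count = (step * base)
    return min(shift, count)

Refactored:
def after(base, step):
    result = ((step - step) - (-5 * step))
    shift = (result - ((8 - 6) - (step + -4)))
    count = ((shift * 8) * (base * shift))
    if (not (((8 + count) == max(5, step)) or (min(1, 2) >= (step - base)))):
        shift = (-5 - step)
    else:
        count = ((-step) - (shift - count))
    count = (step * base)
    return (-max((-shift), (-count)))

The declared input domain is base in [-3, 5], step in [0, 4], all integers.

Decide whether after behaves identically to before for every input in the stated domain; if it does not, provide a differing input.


Changes here: statement counts differ, and boolean connective usage differs, and local variable names differ, and min/max/abs usage differs; the full 45-point sweep finds no disagreement.
verdict: equivalent


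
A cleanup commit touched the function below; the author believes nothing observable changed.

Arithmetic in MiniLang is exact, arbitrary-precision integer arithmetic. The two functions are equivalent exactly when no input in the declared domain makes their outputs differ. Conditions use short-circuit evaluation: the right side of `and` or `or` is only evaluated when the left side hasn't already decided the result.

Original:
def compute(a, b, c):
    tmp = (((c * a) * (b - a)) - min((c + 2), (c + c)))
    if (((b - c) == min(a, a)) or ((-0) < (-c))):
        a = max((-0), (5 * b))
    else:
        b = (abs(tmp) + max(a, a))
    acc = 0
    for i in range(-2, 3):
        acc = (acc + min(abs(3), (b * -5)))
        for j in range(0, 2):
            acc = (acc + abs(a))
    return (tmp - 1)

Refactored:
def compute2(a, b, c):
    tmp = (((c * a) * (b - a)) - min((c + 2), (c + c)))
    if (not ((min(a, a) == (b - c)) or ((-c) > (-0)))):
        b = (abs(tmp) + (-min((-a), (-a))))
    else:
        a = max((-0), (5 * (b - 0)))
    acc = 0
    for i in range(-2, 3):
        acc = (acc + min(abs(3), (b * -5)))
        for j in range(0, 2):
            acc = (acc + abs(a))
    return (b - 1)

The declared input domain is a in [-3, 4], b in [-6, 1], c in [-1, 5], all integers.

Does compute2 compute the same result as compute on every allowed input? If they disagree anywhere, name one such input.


Try a=-3, b=-6, c=-1.
compute: tmp = -7; (((b - c) == min(a, a)) or ((-0) < (-c))) -> true; a = 0; acc = 0; [i=-2]; acc = 3; [j=0]; acc = 3; [j=1]; acc = 3; [i=-1]; acc = 6; [j=0]; acc = 6; [j=1]; acc = 6; [i=0]; acc = 9; [j=0]; acc = 9; [j=1]; acc = 9; [i=1]; acc = 12; [j=0]; acc = 12; [j=1]; acc = 12; [i=2]; acc = 15; [j=0]; acc = 15; [j=1]; acc = 15; return -8
compute2: tmp = -7; (not ((min(a, a) == (b - c)) or ((-c) > (-0)))) -> false; a = 0; acc = 0; [i=-2]; acc = 3; [j=0]; acc = 3; [j=1]; acc = 3; [i=-1]; acc = 6; [j=0]; acc = 6; [j=1]; acc = 6; [i=0]; acc = 9; [j=0]; acc = 9; [j=1]; acc = 9; [i=1]; acc = 12; [j=0]; acc = 12; [j=1]; acc = 12; [i=2]; acc = 15; [j=0]; acc = 15; [j=1]; acc = 15; return -7
-8 and -7 differ, so these are not the same function on this domain.
verdict: not equivalent; witness: a=-3, b=-6, c=-1


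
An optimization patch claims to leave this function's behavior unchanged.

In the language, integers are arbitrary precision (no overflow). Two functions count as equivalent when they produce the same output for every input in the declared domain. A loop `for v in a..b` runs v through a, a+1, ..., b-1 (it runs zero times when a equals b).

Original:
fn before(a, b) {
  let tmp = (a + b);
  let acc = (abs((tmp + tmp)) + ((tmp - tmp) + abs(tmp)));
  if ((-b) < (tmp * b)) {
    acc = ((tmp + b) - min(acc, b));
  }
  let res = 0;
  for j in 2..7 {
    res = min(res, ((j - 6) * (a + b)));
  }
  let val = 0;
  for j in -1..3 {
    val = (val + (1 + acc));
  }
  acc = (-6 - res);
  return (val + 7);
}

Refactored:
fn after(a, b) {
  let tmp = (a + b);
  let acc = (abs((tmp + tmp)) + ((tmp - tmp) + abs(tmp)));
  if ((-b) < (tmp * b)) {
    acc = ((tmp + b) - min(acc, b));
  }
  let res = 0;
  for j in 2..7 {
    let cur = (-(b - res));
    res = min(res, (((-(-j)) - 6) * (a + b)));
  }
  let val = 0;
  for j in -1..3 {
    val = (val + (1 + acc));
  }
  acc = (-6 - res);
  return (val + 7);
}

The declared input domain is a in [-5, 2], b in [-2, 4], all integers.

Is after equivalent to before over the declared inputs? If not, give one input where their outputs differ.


The two are interchangeable: arithmetic usage differs; and local variable names differ; and statement counts differ, and every declared input agrees.
Tracing a=2, b=1: before: tmp := 3 | acc := 9 | ((-b) < (tmp * b)): true | acc := 3 | res := 0 | iter j=2: | res := -12 | iter j=3: | res := -12 | iter j=4: | res := -12 | iter j=5: | res := -12 | iter j=6: | res := -12 | val := 0 | iter j=-1: | val := 4 | iter j=0: | val := 8 | iter j=1: | val := 12 | iter j=2: | val := 16 | acc := 6 | result 23 | after: tmp := 3 | acc := 9 | ((-b) < (tmp * b)): true | acc := 3 | res := 0 | iter j=2: | cur := -1 | res := -12 | iter j=3: | cur := -13 | res := -12 | iter j=4: | cur := -13 | res := -12 | iter j=5: | cur := -13 | res := -12 | iter j=6: | cur := -13 | res := -12 | val := 0 | iter j=-1: | val := 4 | iter j=0: | val := 8 | iter j=1: | val := 12 | iter j=2: | val := 16 | acc := 6 | result 23 — matching result 23.
Across all 56 domain points the two functions coincide.
verdict: equivalent


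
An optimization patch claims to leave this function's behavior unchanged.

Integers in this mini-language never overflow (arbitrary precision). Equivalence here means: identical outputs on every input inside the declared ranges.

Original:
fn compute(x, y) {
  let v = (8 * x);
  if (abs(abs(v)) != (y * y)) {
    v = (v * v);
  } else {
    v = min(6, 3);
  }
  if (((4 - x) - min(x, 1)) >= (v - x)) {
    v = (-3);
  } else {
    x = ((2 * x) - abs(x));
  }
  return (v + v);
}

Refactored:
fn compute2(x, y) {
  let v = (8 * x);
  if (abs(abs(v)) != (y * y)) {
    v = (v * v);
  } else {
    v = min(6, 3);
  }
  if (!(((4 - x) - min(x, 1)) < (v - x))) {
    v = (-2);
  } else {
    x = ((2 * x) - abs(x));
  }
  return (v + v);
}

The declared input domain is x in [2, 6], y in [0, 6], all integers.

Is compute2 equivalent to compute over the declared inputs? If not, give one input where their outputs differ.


x=2, y=4 yields -6 from compute but -4 from compute2.
verdict: not equivalent; witness: x=2, y=4


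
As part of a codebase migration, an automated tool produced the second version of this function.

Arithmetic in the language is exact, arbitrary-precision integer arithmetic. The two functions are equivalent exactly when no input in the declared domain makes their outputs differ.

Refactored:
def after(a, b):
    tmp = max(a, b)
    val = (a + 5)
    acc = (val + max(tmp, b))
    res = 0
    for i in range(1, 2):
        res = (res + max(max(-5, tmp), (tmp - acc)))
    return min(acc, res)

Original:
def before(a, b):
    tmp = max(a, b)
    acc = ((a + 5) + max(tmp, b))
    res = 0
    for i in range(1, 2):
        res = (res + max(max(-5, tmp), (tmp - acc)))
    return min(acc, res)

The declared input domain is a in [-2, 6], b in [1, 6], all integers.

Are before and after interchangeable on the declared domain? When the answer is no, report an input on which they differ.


The two are interchangeable: local variable names differ; also statement counts differ, and every declared input agrees.
One worked example (a=5, b=2) — before: tmp := 5 | acc := 15 | res := 0 | iter i=1: | res := 5 | result 5; after: tmp := 5 | val := 10 | acc := 15 | res := 0 | iter i=1: | res := 5 | result 5; agreement on 5.
An exhaustive pass over the 54 declared inputs shows identical outputs.
verdict: equivalent


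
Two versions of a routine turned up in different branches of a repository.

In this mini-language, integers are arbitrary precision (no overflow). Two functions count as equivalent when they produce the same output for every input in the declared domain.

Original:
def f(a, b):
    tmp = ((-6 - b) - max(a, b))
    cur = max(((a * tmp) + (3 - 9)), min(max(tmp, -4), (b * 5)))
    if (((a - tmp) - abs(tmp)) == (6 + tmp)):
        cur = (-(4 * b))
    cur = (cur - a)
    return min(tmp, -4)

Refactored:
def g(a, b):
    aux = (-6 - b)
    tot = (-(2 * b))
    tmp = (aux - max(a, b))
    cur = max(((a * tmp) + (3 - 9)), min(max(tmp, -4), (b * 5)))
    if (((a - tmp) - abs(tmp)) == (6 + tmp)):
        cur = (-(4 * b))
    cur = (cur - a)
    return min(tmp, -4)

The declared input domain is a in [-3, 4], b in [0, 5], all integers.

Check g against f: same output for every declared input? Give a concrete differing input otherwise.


Comparing the listings, the differences include: statement counts differ; constant usage differs; arithmetic usage differs; local variable names differ.
One worked example (a=-2, b=4) — f: tmp=-14, then cur=22, then (((a - tmp) - abs(tmp)) == (6 + tmp)) is false, then cur=24, then returns -14; g: aux=-10, then tot=-8, then tmp=-14, then cur=22, then (((a - tmp) - abs(tmp)) == (6 + tmp)) is false, then cur=24, then returns -14; agreement on -14.
An exhaustive pass over the 48 declared inputs shows identical outputs.
verdict: equivalent


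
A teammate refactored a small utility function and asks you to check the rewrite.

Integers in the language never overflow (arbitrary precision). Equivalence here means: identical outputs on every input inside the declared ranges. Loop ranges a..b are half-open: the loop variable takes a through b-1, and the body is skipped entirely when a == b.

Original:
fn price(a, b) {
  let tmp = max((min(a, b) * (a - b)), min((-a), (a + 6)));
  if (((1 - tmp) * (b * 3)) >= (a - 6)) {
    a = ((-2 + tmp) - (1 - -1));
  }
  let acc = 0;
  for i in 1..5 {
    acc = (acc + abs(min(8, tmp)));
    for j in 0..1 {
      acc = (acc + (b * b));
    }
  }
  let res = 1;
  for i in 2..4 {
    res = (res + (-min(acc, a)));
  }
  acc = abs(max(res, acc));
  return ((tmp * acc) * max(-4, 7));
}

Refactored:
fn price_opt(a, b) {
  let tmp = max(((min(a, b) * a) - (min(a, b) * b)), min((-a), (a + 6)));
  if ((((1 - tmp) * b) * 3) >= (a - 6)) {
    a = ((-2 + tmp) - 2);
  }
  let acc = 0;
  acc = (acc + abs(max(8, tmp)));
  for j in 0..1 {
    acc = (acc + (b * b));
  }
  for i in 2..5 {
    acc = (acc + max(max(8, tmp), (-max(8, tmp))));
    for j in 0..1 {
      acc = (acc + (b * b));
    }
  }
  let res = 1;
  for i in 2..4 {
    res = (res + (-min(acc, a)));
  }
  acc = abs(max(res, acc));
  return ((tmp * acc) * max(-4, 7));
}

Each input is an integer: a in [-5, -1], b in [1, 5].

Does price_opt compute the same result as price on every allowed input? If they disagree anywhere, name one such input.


Run the pair on a=-5, b=1.
price: tmp becomes 30; next (((1 - tmp) * (b * 3)) >= (a - 6)) evaluates to false; next acc becomes 0; next at i=1:; next acc becomes 8; next at j=0:; next acc becomes 9; next at i=2:; next acc becomes 17; next at j=0:; next acc becomes 18; next at i=3:; next acc becomes 26; next at j=0:; next acc becomes 27; next at i=4:; next acc becomes 35; next at j=0:; next acc becomes 36; next res becomes 1; next at i=2:; next res becomes 6; next at i=3:; next res becomes 11; next acc becomes 36; next final value 7560
price_opt: tmp becomes 30; next ((((1 - tmp) * b) * 3) >= (a - 6)) evaluates to false; next acc becomes 0; next acc becomes 30; next at j=0:; next acc becomes 31; next at i=2:; next acc becomes 61; next at j=0:; next acc becomes 62; next at i=3:; next acc becomes 92; next at j=0:; next acc becomes 93; next at i=4:; next acc becomes 123; next at j=0:; next acc becomes 124; next res becomes 1; next at i=2:; next res becomes 6; next at i=3:; next res becomes 11; next acc becomes 124; next final value 26040
7560 against 26040: the behavior changed.
verdict: not equivalent; witness: a=-5, b=1


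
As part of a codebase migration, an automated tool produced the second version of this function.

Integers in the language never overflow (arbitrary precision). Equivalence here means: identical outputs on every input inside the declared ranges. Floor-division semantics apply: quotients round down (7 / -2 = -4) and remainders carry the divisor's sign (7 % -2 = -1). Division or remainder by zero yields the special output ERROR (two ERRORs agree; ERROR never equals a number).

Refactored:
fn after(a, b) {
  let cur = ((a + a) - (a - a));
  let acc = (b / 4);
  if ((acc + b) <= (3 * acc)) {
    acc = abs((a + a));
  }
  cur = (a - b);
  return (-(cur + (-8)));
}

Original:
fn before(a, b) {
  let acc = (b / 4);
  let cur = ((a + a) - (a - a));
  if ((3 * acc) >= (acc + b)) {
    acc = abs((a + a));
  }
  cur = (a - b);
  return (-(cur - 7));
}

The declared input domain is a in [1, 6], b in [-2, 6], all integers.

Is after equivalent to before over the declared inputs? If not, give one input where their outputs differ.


Try a=1, b=-2.
before: acc := -1 | cur := 2 | ((3 * acc) >= (acc + b)): true | acc := 2 | cur := 3 | result 4
after: cur := 2 | acc := -1 | ((acc + b) <= (3 * acc)): true | acc := 2 | cur := 3 | result 5
4 against 5: the behavior changed.
verdict: not equivalent; witness: a=1, b=-2


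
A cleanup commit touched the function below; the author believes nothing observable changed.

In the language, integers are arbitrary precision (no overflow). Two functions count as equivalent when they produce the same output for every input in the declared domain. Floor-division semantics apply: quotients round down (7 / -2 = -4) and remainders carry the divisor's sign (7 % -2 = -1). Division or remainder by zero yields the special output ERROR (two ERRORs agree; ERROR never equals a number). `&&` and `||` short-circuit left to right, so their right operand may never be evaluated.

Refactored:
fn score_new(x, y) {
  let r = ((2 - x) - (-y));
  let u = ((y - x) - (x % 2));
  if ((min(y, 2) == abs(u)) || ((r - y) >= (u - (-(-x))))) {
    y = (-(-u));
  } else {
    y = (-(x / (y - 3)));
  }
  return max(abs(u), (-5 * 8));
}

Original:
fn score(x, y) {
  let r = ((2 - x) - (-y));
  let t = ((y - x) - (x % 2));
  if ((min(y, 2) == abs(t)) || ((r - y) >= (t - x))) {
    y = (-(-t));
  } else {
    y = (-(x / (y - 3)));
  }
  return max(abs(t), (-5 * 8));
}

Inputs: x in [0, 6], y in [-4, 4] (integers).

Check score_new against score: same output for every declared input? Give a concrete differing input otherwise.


Differences: local variable names differ — yet all 63 inputs agree.
verdict: equivalent


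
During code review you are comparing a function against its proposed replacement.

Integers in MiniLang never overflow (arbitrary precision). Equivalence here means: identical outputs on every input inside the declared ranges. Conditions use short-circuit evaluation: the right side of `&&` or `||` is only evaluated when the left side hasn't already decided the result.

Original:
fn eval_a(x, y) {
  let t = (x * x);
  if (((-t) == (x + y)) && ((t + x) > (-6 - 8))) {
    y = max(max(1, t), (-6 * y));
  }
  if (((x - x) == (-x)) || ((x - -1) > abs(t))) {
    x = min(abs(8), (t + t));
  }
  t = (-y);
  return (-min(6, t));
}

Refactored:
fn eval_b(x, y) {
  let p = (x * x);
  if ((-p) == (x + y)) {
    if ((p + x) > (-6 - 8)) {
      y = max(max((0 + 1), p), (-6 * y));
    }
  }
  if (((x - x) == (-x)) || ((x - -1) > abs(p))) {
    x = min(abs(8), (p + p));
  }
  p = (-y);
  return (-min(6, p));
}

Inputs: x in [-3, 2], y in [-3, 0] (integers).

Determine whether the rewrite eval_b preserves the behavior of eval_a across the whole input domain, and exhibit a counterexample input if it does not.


Side by side, the visible changes include: constant usage differs; and arithmetic usage differs; and branching structure differs; and boolean connective usage differs; and statement counts differ; and local variable names differ.
Spot check at x=-1, y=-1 — eval_a: t=1, then (((-t) == (x + y)) && ((t + x) > (-6 - 8))) is false, then (((x - x) == (-x)) || ((x - -1) > abs(t))) is false, then t=1, then returns -1. eval_b: p=1, then ((-p) == (x + y)) is false, then (((x - x) == (-x)) || ((x - -1) > abs(p))) is false, then p=1, then returns -1. Both give -1.
Across all 24 domain points the two functions coincide.
verdict: equivalent


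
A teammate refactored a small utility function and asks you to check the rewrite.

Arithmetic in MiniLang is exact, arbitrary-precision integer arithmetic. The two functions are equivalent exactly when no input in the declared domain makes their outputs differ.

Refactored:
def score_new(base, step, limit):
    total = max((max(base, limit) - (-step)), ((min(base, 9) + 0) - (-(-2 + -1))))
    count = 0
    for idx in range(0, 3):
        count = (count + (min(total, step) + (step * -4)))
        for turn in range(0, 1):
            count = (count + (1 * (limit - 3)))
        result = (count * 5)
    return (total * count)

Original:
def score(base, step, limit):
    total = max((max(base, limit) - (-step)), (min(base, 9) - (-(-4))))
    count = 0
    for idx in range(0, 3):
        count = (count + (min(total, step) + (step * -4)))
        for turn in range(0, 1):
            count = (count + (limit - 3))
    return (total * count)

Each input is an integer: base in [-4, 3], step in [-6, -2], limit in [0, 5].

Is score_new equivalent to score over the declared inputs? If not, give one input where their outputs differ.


Take base=-2, step=-6, limit=0.
score: total becomes -6; next count becomes 0; next at idx=0:; next count becomes 18; next at turn=0:; next count becomes 15; next at idx=1:; next count becomes 33; next at turn=0:; next count becomes 30; next at idx=2:; next count becomes 48; next at turn=0:; next count becomes 45; next final value -270
score_new: total becomes -5; next count becomes 0; next at idx=0:; next count becomes 18; next at turn=0:; next count becomes 15; next result becomes 75; next at idx=1:; next count becomes 33; next at turn=0:; next count becomes 30; next result becomes 150; next at idx=2:; next count becomes 48; next at turn=0:; next count becomes 45; next result becomes 225; next final value -225
-270 against -225: the behavior changed.
verdict: not equivalent; witness: base=-2, step=-6, limit=0


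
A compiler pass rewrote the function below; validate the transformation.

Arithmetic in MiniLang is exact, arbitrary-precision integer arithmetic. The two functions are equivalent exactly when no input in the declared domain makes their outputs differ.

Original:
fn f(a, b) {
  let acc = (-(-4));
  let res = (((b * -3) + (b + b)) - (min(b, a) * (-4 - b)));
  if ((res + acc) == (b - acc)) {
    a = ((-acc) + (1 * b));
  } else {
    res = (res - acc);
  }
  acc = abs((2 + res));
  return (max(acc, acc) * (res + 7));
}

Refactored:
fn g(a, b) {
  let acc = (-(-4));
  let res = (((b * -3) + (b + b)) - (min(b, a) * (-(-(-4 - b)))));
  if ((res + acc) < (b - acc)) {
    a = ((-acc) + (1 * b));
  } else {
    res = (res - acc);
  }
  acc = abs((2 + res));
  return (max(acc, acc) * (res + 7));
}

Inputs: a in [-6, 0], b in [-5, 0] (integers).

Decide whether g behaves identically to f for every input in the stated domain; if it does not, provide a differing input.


Take a=-6, b=-2.
f: acc becomes 4; next res becomes -10; next ((res + acc) == (b - acc)) evaluates to true; next a becomes -6; next acc becomes 8; next final value -24
g: acc becomes 4; next res becomes -10; next ((res + acc) < (b - acc)) evaluates to false; next res becomes -14; next acc becomes 12; next final value -84
-24 and -84 differ, so these are not the same function on this domain.
verdict: not equivalent; witness: a=-6, b=-2


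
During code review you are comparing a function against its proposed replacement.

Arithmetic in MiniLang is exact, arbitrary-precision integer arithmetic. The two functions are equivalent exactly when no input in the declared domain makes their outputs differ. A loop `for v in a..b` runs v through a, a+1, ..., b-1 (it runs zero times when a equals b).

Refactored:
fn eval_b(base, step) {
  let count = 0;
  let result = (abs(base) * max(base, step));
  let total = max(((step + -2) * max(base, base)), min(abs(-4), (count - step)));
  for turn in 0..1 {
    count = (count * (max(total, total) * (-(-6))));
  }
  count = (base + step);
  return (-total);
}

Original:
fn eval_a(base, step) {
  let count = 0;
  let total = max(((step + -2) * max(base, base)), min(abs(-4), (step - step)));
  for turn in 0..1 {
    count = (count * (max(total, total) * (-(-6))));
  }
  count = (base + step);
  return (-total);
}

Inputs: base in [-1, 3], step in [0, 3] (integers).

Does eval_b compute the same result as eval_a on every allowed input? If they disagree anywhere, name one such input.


These are not equivalent — on base=-1, step=3 the outputs split (0 vs 1).
eval_a: count := 0 | total := 0 | iter turn=0: | count := 0 | count := 2 | result 0
eval_b: count := 0 | result := 3 | total := -1 | iter turn=0: | count := 0 | count := 2 | result 1
verdict: not equivalent; witness: base=-1, step=3


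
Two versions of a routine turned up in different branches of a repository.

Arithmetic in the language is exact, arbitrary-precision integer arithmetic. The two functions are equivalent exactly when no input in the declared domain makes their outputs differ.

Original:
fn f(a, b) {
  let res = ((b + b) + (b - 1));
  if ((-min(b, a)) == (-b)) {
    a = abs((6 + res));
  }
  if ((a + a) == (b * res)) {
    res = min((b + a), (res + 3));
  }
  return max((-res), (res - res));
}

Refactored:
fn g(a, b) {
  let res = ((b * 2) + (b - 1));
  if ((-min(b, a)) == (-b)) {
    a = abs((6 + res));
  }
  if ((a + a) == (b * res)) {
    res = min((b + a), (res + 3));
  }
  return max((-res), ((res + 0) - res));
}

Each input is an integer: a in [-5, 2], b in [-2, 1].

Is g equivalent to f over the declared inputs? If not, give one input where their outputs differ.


The two versions differ — the changes include arithmetic usage differs; and constant usage differs.
As a probe, take a=-3, b=-2: f runs res=-7, then ((-min(b, a)) == (-b)) is false, then ((a + a) == (b * res)) is false, then returns 7; g runs res=-7, then ((-min(b, a)) == (-b)) is false, then ((a + a) == (b * res)) is false, then returns 7; both end at 7.
Checked all 32 inputs in the declared domain: the outputs agree on every one.
verdict: equivalent


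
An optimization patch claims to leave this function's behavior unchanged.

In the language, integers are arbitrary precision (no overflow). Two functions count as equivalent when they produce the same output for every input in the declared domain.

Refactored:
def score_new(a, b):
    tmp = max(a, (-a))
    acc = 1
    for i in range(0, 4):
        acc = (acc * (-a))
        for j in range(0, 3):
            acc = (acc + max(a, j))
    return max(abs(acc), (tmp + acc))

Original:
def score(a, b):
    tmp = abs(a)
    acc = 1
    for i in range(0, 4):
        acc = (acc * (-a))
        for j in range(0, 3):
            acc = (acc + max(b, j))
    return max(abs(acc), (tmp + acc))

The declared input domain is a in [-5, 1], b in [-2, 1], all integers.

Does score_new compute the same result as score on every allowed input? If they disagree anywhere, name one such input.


At a=-5, b=1: score gives 1254, score_new gives 1098.
verdict: not equivalent; witness: a=-5, b=1


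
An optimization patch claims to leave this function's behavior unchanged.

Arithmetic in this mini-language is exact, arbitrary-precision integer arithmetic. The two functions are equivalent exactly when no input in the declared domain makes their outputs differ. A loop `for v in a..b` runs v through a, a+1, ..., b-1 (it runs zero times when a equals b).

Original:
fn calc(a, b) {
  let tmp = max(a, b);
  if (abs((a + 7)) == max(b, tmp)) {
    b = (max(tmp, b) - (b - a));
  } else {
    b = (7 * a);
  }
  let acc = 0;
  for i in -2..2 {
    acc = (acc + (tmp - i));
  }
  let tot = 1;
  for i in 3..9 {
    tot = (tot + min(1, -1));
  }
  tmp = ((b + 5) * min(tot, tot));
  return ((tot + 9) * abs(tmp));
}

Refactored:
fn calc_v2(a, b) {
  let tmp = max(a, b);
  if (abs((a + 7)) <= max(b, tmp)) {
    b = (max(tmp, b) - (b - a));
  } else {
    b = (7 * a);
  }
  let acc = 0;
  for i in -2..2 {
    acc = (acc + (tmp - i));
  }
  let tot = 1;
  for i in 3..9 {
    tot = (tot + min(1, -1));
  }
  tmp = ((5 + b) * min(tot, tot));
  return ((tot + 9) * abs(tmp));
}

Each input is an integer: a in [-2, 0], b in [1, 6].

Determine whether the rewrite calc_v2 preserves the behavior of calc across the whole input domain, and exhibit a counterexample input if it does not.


Take a=-2, b=6.
calc: tmp becomes 6; next (abs((a + 7)) == max(b, tmp)) evaluates to false; next b becomes -14; next acc becomes 0; next at i=-2:; next acc becomes 8; next at i=-1:; next acc becomes 15; next at i=0:; next acc becomes 21; next at i=1:; next acc becomes 26; next tot becomes 1; next at i=3:; next tot becomes 0; next at i=4:; next tot becomes -1; next at i=5:; next tot becomes -2; next at i=6:; next tot becomes -3; next at i=7:; next tot becomes -4; next at i=8:; next tot becomes -5; next tmp becomes 45; next final value 180
calc_v2: tmp becomes 6; next (abs((a + 7)) <= max(b, tmp)) evaluates to true; next b becomes -2; next acc becomes 0; next at i=-2:; next acc becomes 8; next at i=-1:; next acc becomes 15; next at i=0:; next acc becomes 21; next at i=1:; next acc becomes 26; next tot becomes 1; next at i=3:; next tot becomes 0; next at i=4:; next tot becomes -1; next at i=5:; next tot becomes -2; next at i=6:; next tot becomes -3; next at i=7:; next tot becomes -4; next at i=8:; next tot becomes -5; next tmp becomes -15; next final value 60
180 and 60 differ, so these are not the same function on this domain.
verdict: not equivalent; witness: a=-2, b=6


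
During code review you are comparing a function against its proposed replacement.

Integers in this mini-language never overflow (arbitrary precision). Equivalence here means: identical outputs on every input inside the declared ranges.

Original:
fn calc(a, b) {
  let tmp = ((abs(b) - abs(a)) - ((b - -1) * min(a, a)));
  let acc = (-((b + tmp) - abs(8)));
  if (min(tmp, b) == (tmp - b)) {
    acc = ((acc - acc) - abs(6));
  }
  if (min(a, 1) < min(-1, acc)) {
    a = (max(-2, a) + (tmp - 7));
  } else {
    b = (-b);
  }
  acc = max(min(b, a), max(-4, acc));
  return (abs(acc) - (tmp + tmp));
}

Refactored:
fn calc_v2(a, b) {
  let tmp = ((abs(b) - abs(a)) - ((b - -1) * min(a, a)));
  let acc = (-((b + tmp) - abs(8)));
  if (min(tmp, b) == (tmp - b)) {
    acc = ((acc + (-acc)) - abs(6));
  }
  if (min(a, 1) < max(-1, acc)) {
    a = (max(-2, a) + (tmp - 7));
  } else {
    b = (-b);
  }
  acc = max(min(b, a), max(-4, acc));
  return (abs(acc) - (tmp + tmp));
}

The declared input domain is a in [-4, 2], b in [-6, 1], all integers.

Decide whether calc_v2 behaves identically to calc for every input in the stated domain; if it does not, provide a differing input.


These are not equivalent — on a=-3, b=0 the outputs split (3 vs 4).
calc: tmp becomes 0; next acc becomes 8; next (min(tmp, b) == (tmp - b)) evaluates to true; next acc becomes -6; next (min(a, 1) < min(-1, acc)) evaluates to false; next b becomes 0; next acc becomes -3; next final value 3
calc_v2: tmp becomes 0; next acc becomes 8; next (min(tmp, b) == (tmp - b)) evaluates to true; next acc becomes -6; next (min(a, 1) < max(-1, acc)) evaluates to true; next a becomes -9; next acc becomes -4; next final value 4
verdict: not equivalent; witness: a=-3, b=0


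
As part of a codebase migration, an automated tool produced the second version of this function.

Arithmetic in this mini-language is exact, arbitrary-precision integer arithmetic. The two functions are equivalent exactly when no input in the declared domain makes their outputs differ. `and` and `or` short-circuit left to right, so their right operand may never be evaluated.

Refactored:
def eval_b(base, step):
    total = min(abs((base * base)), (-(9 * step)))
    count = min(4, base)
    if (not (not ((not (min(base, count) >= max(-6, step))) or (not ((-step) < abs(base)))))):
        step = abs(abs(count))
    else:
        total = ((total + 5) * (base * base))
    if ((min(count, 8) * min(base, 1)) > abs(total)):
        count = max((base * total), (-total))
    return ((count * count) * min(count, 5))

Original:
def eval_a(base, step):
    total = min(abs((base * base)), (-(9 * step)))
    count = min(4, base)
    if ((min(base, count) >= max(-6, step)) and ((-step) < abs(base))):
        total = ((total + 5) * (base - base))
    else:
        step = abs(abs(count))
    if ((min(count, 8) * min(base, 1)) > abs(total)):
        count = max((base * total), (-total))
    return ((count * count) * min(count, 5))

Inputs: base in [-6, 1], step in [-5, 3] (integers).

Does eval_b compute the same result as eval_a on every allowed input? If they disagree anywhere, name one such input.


base=1, step=0 yields 0 from eval_a but 1 from eval_b.
verdict: not equivalent; witness: base=1, step=0


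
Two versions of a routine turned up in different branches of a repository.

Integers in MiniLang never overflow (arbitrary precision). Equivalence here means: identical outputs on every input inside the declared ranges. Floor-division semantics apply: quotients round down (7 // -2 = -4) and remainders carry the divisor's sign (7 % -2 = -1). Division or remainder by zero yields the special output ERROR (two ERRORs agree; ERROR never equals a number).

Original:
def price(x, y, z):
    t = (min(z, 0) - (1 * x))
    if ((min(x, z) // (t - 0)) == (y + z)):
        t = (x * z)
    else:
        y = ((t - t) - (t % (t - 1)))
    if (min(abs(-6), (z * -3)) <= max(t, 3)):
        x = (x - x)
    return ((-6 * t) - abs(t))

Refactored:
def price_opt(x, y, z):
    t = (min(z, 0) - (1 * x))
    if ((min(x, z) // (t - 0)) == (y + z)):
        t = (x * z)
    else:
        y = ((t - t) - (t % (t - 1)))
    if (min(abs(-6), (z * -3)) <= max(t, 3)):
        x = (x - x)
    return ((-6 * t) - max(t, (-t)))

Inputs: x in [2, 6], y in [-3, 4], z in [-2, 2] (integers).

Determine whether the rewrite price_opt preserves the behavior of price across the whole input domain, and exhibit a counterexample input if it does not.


Comparing the listings, the differences include: min/max/abs usage differs.
Tracing x=2, y=-3, z=-1: price: t=-3, then ((min(x, z) // (t - 0)) == (y + z)) is false, then y=3, then (min(abs(-6), (z * -3)) <= max(t, 3)) is true, then x=0, then returns 15 | price_opt: t=-3, then ((min(x, z) // (t - 0)) == (y + z)) is false, then y=3, then (min(abs(-6), (z * -3)) <= max(t, 3)) is true, then x=0, then returns 15 — matching result 15.
Every one of the 200 inputs gives matching results.
verdict: equivalent


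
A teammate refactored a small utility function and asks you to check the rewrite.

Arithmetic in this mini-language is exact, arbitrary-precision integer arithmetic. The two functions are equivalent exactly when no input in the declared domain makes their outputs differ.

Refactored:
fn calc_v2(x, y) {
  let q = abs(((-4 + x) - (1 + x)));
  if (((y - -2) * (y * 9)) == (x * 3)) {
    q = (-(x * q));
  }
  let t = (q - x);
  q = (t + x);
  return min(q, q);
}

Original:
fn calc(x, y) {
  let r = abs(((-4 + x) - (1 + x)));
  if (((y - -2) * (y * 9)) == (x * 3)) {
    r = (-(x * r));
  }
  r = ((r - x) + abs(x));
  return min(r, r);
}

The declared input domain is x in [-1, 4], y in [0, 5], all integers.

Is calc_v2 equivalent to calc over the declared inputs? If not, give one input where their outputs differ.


Run the pair on x=-1, y=0.
calc: r becomes 5; next (((y - -2) * (y * 9)) == (x * 3)) evaluates to false; next r becomes 7; next final value 7
calc_v2: q becomes 5; next (((y - -2) * (y * 9)) == (x * 3)) evaluates to false; next t becomes 6; next q becomes 5; next final value 5
7 against 5: the behavior changed.
verdict: not equivalent; witness: x=-1, y=0


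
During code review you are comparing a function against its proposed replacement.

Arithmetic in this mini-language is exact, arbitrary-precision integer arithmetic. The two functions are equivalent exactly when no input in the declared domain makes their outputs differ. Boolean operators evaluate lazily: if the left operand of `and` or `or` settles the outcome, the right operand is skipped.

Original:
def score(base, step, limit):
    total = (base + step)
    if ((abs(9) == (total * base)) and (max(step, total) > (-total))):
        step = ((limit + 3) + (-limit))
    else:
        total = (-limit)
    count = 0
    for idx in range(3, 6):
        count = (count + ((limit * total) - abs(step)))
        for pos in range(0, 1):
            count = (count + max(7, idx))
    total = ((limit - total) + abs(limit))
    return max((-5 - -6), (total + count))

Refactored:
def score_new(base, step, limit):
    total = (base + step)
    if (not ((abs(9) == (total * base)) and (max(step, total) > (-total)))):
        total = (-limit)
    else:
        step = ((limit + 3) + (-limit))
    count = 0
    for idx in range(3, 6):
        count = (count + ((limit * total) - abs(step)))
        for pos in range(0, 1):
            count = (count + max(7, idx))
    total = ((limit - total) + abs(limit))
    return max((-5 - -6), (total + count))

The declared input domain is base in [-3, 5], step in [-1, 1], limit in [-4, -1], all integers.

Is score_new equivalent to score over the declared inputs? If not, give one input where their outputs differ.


Comparing the listings, the differences include: boolean connective usage differs.
Tracing base=3, step=0, limit=-2: score: total := 3 | ((abs(9) == (total * base)) and (max(step, total) > (-total))): true | step := 3 | count := 0 | iter idx=3: | count := -9 | iter pos=0: | count := -2 | iter idx=4: | count := -11 | iter pos=0: | count := -4 | iter idx=5: | count := -13 | iter pos=0: | count := -6 | total := -3 | result 1 | score_new: total := 3 | (not ((abs(9) == (total * base)) and (max(step, total) > (-total)))): false | step := 3 | count := 0 | iter idx=3: | count := -9 | iter pos=0: | count := -2 | iter idx=4: | count := -11 | iter pos=0: | count := -4 | iter idx=5: | count := -13 | iter pos=0: | count := -6 | total := -3 | result 1 — matching result 1.
Every one of the 108 inputs gives matching results.
verdict: equivalent
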